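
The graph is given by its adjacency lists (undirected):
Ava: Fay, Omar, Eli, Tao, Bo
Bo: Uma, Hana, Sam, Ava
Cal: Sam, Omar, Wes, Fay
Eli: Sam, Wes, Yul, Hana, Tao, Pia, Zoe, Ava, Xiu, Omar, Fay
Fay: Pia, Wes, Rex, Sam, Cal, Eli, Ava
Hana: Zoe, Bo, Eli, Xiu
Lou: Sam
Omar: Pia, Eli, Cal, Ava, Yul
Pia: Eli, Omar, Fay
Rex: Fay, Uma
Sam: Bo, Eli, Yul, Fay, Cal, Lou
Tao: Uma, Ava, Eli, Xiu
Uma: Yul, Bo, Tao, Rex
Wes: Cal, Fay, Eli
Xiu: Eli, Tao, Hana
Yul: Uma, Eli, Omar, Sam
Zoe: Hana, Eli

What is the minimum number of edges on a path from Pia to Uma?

3

Level 0: Pia
Level 1: Eli, Fay, Omar
Level 2: Ava, Cal, Hana, Rex, Sam, Tao, Wes, Xiu, Yul, Zoe
Level 3: Bo, Lou, Uma
Uma first appears at level 3.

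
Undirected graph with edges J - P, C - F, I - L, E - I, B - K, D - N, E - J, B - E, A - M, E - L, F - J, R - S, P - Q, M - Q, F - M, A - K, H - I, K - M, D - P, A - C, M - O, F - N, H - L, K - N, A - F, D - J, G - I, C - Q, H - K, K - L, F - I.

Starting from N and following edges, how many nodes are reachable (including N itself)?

BFS from N visits: N, D, F, K, J, P, A, C, I, M, B, H, L, E, Q, G, O
Reachable nodes: 17 of 19 total.

17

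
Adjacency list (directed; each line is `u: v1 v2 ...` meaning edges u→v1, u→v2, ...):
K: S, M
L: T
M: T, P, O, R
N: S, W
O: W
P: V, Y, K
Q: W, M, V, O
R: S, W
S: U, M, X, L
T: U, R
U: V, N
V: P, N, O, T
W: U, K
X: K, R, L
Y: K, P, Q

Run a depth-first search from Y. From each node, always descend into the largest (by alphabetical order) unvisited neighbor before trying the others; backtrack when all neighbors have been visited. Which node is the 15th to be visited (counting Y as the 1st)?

Visit Y
Y → Q
Q → W
W → U
U → V
V → T
T → R
R → S
S → X
X → L
X → K
K → M
M → P
M → O
V → N

Visit order: Y, Q, W, U, V, T, R, S, X, L, K, M, P, O, N

N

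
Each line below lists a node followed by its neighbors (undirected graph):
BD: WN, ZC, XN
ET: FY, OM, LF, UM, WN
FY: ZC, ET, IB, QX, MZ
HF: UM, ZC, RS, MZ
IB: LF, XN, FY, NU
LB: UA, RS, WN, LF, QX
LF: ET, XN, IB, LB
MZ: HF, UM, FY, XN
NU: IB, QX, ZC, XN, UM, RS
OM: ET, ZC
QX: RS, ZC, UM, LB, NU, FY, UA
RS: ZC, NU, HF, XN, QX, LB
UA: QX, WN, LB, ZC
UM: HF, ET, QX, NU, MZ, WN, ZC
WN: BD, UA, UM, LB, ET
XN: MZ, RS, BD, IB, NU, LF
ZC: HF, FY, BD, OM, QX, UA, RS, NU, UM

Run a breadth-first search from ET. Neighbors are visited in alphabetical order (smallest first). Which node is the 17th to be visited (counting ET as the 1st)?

Visit ET; enqueue FY, LF, OM, UM, WN → queue [FY, LF, OM, UM, WN]
Visit FY; enqueue IB, MZ, QX, ZC → queue [LF, OM, UM, WN, IB, MZ, QX, ZC]
Visit LF; enqueue LB, XN → queue [OM, UM, WN, IB, MZ, QX, ZC, LB, XN]
Visit OM → queue [UM, WN, IB, MZ, QX, ZC, LB, XN]
Visit UM; enqueue HF, NU → queue [WN, IB, MZ, QX, ZC, LB, XN, HF, NU]
Visit WN; enqueue BD, UA → queue [IB, MZ, QX, ZC, LB, XN, HF, NU, BD, UA]
Visit IB → queue [MZ, QX, ZC, LB, XN, HF, NU, BD, UA]
Visit MZ → queue [QX, ZC, LB, XN, HF, NU, BD, UA]
Visit QX; enqueue RS → queue [ZC, LB, XN, HF, NU, BD, UA, RS]
Visit ZC → queue [LB, XN, HF, NU, BD, UA, RS]
Visit LB → queue [XN, HF, NU, BD, UA, RS]
Visit XN → queue [HF, NU, BD, UA, RS]
Visit HF → queue [NU, BD, UA, RS]
Visit NU → queue [BD, UA, RS]
Visit BD → queue [UA, RS]
Visit UA → queue [RS]
Visit RS → queue []

Visit order: ET, FY, LF, OM, UM, WN, IB, MZ, QX, ZC, LB, XN, HF, NU, BD, UA, RS

RS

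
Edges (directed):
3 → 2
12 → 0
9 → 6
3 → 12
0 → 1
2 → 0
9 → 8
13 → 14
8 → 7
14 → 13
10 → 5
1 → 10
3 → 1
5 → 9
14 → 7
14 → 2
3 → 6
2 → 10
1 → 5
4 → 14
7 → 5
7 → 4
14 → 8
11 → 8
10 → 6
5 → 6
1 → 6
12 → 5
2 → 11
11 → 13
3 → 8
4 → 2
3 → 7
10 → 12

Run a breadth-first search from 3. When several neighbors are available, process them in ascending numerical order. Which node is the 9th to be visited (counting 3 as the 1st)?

10

Visit 3; enqueue 1, 2, 6, 7, 8, 12 → queue [1, 2, 6, 7, 8, 12]
Visit 1; enqueue 5, 10 → queue [2, 6, 7, 8, 12, 5, 10]
Visit 2; enqueue 0, 11 → queue [6, 7, 8, 12, 5, 10, 0, 11]
Visit 6 → queue [7, 8, 12, 5, 10, 0, 11]
Visit 7; enqueue 4 → queue [8, 12, 5, 10, 0, 11, 4]
Visit 8 → queue [12, 5, 10, 0, 11, 4]
Visit 12 → queue [5, 10, 0, 11, 4]
Visit 5; enqueue 9 → queue [10, 0, 11, 4, 9]
Visit 10 → queue [0, 11, 4, 9]
Visit 0 → queue [11, 4, 9]
Visit 11; enqueue 13 → queue [4, 9, 13]
Visit 4; enqueue 14 → queue [9, 13, 14]
Visit 9 → queue [13, 14]
Visit 13 → queue [14]
Visit 14 → queue []

Visit order: 3, 1, 2, 6, 7, 8, 12, 5, 10, 0, 11, 4, 9, 13, 14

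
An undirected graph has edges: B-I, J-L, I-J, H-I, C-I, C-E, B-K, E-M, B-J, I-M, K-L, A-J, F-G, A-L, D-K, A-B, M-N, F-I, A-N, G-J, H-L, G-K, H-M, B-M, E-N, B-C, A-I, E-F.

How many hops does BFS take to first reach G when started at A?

2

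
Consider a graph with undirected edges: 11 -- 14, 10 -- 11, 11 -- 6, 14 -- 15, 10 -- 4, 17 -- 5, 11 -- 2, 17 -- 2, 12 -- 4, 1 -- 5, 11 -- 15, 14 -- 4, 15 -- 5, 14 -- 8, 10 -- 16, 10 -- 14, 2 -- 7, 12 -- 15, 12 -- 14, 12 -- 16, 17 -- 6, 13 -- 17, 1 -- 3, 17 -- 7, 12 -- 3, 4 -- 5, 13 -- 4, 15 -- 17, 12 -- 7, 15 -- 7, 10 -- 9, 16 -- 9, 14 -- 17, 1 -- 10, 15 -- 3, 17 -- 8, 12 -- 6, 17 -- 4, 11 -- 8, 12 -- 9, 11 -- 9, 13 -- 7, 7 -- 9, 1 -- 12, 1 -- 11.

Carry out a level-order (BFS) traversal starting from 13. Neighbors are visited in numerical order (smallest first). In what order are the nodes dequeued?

13 -> 4 -> 7 -> 17 -> 5 -> 10 -> 12 -> 14 -> 2 -> 9 -> 15 -> 6 -> 8 -> 1 -> 11 -> 16 -> 3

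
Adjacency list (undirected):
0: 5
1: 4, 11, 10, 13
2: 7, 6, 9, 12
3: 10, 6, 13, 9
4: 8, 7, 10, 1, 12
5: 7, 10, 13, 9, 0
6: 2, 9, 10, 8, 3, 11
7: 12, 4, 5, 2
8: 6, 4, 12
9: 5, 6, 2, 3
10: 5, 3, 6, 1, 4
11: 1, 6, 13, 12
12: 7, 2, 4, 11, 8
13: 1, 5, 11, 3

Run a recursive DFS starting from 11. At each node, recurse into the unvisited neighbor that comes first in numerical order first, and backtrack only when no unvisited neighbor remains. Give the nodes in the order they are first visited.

Visit 11
11 → 1
1 → 4
4 → 7
7 → 2
2 → 6
6 → 3
3 → 9
9 → 5
5 → 0
5 → 10
5 → 13
6 → 8
8 → 12

11 → 1 → 4 → 7 → 2 → 6 → 3 → 9 → 5 → 0 → 10 → 13 → 8 → 12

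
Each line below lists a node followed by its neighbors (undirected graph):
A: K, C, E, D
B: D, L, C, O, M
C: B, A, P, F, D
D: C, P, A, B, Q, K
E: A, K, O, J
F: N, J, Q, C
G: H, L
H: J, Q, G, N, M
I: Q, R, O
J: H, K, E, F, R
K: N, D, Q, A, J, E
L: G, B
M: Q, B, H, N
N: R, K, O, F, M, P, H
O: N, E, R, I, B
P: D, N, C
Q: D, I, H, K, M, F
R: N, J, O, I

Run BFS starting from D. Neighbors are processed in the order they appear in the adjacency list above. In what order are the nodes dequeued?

D, C, P, A, B, Q, K, F, N, E, L, O, M, I, H, J, R, G

Visit D; enqueue C, P, A, B, Q, K → queue [C, P, A, B, Q, K]
Visit C; enqueue F → queue [P, A, B, Q, K, F]
Visit P; enqueue N → queue [A, B, Q, K, F, N]
Visit A; enqueue E → queue [B, Q, K, F, N, E]
Visit B; enqueue L, O, M → queue [Q, K, F, N, E, L, O, M]
Visit Q; enqueue I, H → queue [K, F, N, E, L, O, M, I, H]
Visit K; enqueue J → queue [F, N, E, L, O, M, I, H, J]
Visit F → queue [N, E, L, O, M, I, H, J]
Visit N; enqueue R → queue [E, L, O, M, I, H, J, R]
Visit E → queue [L, O, M, I, H, J, R]
Visit L; enqueue G → queue [O, M, I, H, J, R, G]
Visit O → queue [M, I, H, J, R, G]
Visit M → queue [I, H, J, R, G]
Visit I → queue [H, J, R, G]
Visit H → queue [J, R, G]
Visit J → queue [R, G]
Visit R → queue [G]
Visit G → queue []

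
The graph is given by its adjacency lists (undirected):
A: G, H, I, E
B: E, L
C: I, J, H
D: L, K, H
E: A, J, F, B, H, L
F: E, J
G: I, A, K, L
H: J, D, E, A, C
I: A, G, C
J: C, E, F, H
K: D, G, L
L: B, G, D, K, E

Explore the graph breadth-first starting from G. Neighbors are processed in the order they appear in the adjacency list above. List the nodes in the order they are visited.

Visit G; enqueue I, A, K, L → queue [I, A, K, L]
Visit I; enqueue C → queue [A, K, L, C]
Visit A; enqueue H, E → queue [K, L, C, H, E]
Visit K; enqueue D → queue [L, C, H, E, D]
Visit L; enqueue B → queue [C, H, E, D, B]
Visit C; enqueue J → queue [H, E, D, B, J]
Visit H → queue [E, D, B, J]
Visit E; enqueue F → queue [D, B, J, F]
Visit D → queue [B, J, F]
Visit B → queue [J, F]
Visit J → queue [F]
Visit F → queue []

G I A K L C H E D B J F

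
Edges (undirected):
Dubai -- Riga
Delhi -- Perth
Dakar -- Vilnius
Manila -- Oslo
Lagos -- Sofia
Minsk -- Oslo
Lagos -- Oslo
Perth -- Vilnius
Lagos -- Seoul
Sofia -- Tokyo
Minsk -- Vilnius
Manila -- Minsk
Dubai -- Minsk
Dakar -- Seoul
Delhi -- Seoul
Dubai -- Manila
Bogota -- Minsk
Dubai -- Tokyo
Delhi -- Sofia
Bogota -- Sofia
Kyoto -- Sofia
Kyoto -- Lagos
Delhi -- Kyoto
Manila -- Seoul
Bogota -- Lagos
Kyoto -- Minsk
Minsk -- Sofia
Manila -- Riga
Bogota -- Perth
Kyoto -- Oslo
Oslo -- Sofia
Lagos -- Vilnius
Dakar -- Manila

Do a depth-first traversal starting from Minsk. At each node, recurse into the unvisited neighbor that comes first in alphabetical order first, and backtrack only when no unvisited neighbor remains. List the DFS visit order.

Minsk, Bogota, Lagos, Kyoto, Delhi, Perth, Vilnius, Dakar, Manila, Dubai, Riga, Tokyo, Sofia, Oslo, Seoul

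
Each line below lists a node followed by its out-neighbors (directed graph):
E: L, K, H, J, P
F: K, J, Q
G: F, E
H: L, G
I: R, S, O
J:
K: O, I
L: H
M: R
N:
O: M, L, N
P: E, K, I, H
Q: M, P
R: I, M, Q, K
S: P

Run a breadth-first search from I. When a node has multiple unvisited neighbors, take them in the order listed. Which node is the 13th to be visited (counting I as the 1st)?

J

Visit I; enqueue R, S, O → queue [R, S, O]
Visit R; enqueue M, Q, K → queue [S, O, M, Q, K]
Visit S; enqueue P → queue [O, M, Q, K, P]
Visit O; enqueue L, N → queue [M, Q, K, P, L, N]
Visit M → queue [Q, K, P, L, N]
Visit Q → queue [K, P, L, N]
Visit K → queue [P, L, N]
Visit P; enqueue E, H → queue [L, N, E, H]
Visit L → queue [N, E, H]
Visit N → queue [E, H]
Visit E; enqueue J → queue [H, J]
Visit H; enqueue G → queue [J, G]
Visit J → queue [G]
Visit G; enqueue F → queue [F]
Visit F → queue []

Visit order: I, R, S, O, M, Q, K, P, L, N, E, H, J, G, F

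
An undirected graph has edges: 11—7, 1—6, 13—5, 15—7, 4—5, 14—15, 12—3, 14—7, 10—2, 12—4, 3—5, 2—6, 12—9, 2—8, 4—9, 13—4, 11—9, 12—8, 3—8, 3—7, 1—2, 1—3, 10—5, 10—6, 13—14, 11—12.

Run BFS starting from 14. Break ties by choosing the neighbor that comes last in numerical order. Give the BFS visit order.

Visit 14; enqueue 15, 13, 7 → queue [15, 13, 7]
Visit 15 → queue [13, 7]
Visit 13; enqueue 5, 4 → queue [7, 5, 4]
Visit 7; enqueue 11, 3 → queue [5, 4, 11, 3]
Visit 5; enqueue 10 → queue [4, 11, 3, 10]
Visit 4; enqueue 12, 9 → queue [11, 3, 10, 12, 9]
Visit 11 → queue [3, 10, 12, 9]
Visit 3; enqueue 8, 1 → queue [10, 12, 9, 8, 1]
Visit 10; enqueue 6, 2 → queue [12, 9, 8, 1, 6, 2]
Visit 12 → queue [9, 8, 1, 6, 2]
Visit 9 → queue [8, 1, 6, 2]
Visit 8 → queue [1, 6, 2]
Visit 1 → queue [6, 2]
Visit 6 → queue [2]
Visit 2 → queue []

14 → 15 → 13 → 7 → 5 → 4 → 11 → 3 → 10 → 12 → 9 → 8 → 1 → 6 → 2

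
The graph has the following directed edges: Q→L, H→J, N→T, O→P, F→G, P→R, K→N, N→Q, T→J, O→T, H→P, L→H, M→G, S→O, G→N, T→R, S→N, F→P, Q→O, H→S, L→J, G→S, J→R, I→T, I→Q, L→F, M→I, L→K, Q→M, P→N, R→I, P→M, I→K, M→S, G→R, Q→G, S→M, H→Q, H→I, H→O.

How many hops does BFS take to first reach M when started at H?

2

Level 0: H
Level 1: I, J, O, P, Q, S
Level 2: G, K, L, M, N, R, T
Level 3: F
M first appears at level 2.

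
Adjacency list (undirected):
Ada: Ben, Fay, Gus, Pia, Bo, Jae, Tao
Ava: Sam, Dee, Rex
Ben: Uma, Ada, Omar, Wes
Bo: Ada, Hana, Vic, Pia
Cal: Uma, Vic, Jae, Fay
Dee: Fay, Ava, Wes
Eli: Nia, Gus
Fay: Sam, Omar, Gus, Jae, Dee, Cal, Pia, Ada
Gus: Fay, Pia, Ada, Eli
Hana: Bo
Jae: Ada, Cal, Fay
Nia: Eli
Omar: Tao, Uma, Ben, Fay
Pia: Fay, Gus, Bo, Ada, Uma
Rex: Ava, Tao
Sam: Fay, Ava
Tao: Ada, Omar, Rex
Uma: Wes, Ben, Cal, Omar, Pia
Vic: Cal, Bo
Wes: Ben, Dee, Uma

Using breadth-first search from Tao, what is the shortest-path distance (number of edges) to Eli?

3

Level 0: Tao
Level 1: Ada, Omar, Rex
Level 2: Ava, Ben, Bo, Fay, Gus, Jae, Pia, Uma
Level 3: Cal, Dee, Eli, Hana, Sam, Vic, Wes
Level 4: Nia
Eli first appears at level 3.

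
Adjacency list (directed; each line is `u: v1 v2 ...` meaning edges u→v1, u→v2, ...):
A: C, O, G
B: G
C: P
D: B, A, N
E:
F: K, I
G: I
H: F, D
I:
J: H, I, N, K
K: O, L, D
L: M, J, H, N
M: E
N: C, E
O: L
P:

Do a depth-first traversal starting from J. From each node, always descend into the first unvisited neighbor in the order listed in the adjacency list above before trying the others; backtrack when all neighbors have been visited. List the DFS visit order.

Visit J
J → H
H → F
F → K
K → O
O → L
L → M
M → E
L → N
N → C
C → P
K → D
D → B
B → G
G → I
D → A

J H F K O L M E N C P D B G I A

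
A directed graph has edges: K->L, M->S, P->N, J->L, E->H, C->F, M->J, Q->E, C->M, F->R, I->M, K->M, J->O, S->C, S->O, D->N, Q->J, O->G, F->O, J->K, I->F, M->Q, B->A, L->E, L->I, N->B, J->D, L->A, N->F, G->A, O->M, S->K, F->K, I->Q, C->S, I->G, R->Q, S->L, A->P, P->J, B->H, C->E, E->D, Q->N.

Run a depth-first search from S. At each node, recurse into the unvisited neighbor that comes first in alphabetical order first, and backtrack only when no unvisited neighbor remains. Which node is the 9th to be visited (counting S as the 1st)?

Visit S
S → C
C → E
E → D
D → N
N → B
B → A
A → P
P → J
J → K
K → L
L → I
I → F
F → O
O → G
O → M
M → Q
F → R
B → H

Visit order: S, C, E, D, N, B, A, P, J, K, L, I, F, O, G, M, Q, R, H

J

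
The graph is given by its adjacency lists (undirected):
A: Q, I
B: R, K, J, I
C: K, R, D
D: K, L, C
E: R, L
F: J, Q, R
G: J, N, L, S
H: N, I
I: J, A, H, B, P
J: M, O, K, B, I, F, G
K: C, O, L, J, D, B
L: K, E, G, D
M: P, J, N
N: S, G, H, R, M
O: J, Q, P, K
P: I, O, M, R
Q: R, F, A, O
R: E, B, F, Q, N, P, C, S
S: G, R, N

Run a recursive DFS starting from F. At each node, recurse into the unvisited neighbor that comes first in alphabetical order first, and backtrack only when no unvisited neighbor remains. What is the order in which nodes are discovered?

Visit F
F → J
J → B
B → I
I → A
A → Q
Q → O
O → K
K → C
C → D
D → L
L → E
E → R
R → N
N → G
G → S
N → H
N → M
M → P

F J B I A Q O K C D L E R N G S H M P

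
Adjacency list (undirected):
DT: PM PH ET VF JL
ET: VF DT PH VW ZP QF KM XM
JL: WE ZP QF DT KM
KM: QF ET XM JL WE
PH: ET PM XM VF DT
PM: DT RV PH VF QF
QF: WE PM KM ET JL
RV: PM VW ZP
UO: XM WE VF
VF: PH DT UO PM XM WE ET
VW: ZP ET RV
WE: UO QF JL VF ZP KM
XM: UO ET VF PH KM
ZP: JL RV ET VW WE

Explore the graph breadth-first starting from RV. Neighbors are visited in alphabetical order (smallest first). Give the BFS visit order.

RV PM VW ZP DT PH QF VF ET JL WE XM KM UO

Visit RV; enqueue PM, VW, ZP → queue [PM, VW, ZP]
Visit PM; enqueue DT, PH, QF, VF → queue [VW, ZP, DT, PH, QF, VF]
Visit VW; enqueue ET → queue [ZP, DT, PH, QF, VF, ET]
Visit ZP; enqueue JL, WE → queue [DT, PH, QF, VF, ET, JL, WE]
Visit DT → queue [PH, QF, VF, ET, JL, WE]
Visit PH; enqueue XM → queue [QF, VF, ET, JL, WE, XM]
Visit QF; enqueue KM → queue [VF, ET, JL, WE, XM, KM]
Visit VF; enqueue UO → queue [ET, JL, WE, XM, KM, UO]
Visit ET → queue [JL, WE, XM, KM, UO]
Visit JL → queue [WE, XM, KM, UO]
Visit WE → queue [XM, KM, UO]
Visit XM → queue [KM, UO]
Visit KM → queue [UO]
Visit UO → queue []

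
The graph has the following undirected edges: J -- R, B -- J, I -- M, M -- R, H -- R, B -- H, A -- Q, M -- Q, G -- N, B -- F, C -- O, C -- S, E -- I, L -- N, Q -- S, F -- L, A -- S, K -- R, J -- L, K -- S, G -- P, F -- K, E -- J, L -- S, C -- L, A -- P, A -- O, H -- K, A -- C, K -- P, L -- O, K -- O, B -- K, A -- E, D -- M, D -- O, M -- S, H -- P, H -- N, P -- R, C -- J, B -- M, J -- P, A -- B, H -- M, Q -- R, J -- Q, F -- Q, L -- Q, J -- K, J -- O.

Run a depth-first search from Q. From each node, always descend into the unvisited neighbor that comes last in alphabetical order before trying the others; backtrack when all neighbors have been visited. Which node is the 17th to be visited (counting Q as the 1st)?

F

Visit Q
Q → S
S → M
M → R
R → P
P → K
K → O
O → L
L → N
N → H
H → B
B → J
J → E
E → I
E → A
A → C
B → F
N → G
O → D

Visit order: Q, S, M, R, P, K, O, L, N, H, B, J, E, I, A, C, F, G, D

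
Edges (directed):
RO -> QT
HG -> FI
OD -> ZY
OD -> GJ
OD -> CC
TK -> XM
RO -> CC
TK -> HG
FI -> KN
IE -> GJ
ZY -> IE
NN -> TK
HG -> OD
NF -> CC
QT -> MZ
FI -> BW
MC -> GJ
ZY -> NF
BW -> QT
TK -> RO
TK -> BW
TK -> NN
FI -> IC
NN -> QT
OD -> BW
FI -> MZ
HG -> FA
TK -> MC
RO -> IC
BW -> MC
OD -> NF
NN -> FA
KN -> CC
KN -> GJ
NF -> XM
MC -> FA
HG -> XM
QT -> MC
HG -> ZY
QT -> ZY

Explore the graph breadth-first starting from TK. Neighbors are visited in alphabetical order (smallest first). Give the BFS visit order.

Visit TK; enqueue BW, HG, MC, NN, RO, XM → queue [BW, HG, MC, NN, RO, XM]
Visit BW; enqueue QT → queue [HG, MC, NN, RO, XM, QT]
Visit HG; enqueue FA, FI, OD, ZY → queue [MC, NN, RO, XM, QT, FA, FI, OD, ZY]
Visit MC; enqueue GJ → queue [NN, RO, XM, QT, FA, FI, OD, ZY, GJ]
Visit NN → queue [RO, XM, QT, FA, FI, OD, ZY, GJ]
Visit RO; enqueue CC, IC → queue [XM, QT, FA, FI, OD, ZY, GJ, CC, IC]
Visit XM → queue [QT, FA, FI, OD, ZY, GJ, CC, IC]
Visit QT; enqueue MZ → queue [FA, FI, OD, ZY, GJ, CC, IC, MZ]
Visit FA → queue [FI, OD, ZY, GJ, CC, IC, MZ]
Visit FI; enqueue KN → queue [OD, ZY, GJ, CC, IC, MZ, KN]
Visit OD; enqueue NF → queue [ZY, GJ, CC, IC, MZ, KN, NF]
Visit ZY; enqueue IE → queue [GJ, CC, IC, MZ, KN, NF, IE]
Visit GJ → queue [CC, IC, MZ, KN, NF, IE]
Visit CC → queue [IC, MZ, KN, NF, IE]
Visit IC → queue [MZ, KN, NF, IE]
Visit MZ → queue [KN, NF, IE]
Visit KN → queue [NF, IE]
Visit NF → queue [IE]
Visit IE → queue []

TK BW HG MC NN RO XM QT FA FI OD ZY GJ CC IC MZ KN NF IE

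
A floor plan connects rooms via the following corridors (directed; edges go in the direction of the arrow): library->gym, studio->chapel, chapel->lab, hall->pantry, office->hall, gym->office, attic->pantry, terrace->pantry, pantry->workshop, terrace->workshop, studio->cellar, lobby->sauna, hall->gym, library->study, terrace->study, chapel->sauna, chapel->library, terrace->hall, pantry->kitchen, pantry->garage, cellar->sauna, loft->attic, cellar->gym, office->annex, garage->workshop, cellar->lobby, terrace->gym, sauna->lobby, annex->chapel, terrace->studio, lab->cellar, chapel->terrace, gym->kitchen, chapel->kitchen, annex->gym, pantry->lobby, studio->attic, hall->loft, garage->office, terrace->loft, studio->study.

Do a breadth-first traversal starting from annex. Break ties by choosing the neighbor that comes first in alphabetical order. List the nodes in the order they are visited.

Visit annex; enqueue chapel, gym → queue [chapel, gym]
Visit chapel; enqueue kitchen, lab, library, sauna, terrace → queue [gym, kitchen, lab, library, sauna, terrace]
Visit gym; enqueue office → queue [kitchen, lab, library, sauna, terrace, office]
Visit kitchen → queue [lab, library, sauna, terrace, office]
Visit lab; enqueue cellar → queue [library, sauna, terrace, office, cellar]
Visit library; enqueue study → queue [sauna, terrace, office, cellar, study]
Visit sauna; enqueue lobby → queue [terrace, office, cellar, study, lobby]
Visit terrace; enqueue hall, loft, pantry, studio, workshop → queue [office, cellar, study, lobby, hall, loft, pantry, studio, workshop]
Visit office → queue [cellar, study, lobby, hall, loft, pantry, studio, workshop]
Visit cellar → queue [study, lobby, hall, loft, pantry, studio, workshop]
Visit study → queue [lobby, hall, loft, pantry, studio, workshop]
Visit lobby → queue [hall, loft, pantry, studio, workshop]
Visit hall → queue [loft, pantry, studio, workshop]
Visit loft; enqueue attic → queue [pantry, studio, workshop, attic]
Visit pantry; enqueue garage → queue [studio, workshop, attic, garage]
Visit studio → queue [workshop, attic, garage]
Visit workshop → queue [attic, garage]
Visit attic → queue [garage]
Visit garage → queue []

annex chapel gym kitchen lab library sauna terrace office cellar study lobby hall loft pantry studio workshop attic garage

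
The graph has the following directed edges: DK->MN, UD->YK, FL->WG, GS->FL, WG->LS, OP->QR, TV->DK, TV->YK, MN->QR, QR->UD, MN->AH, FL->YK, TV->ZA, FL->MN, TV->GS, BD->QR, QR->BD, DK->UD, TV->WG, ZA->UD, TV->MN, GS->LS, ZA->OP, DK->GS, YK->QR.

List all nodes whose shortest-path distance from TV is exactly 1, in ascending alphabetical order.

DK, GS, MN, WG, YK, ZA

Level 0: TV
Level 1: DK, GS, MN, WG, YK, ZA
Level 2: AH, FL, LS, OP, QR, UD
Level 3: BD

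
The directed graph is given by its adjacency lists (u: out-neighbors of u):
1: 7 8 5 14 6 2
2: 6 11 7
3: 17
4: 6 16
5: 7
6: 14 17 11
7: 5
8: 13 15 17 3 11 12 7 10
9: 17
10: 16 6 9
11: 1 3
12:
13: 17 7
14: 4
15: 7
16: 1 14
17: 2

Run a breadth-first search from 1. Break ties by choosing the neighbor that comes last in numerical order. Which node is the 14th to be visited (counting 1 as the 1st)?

Visit 1; enqueue 14, 8, 7, 6, 5, 2 → queue [14, 8, 7, 6, 5, 2]
Visit 14; enqueue 4 → queue [8, 7, 6, 5, 2, 4]
Visit 8; enqueue 17, 15, 13, 12, 11, 10, 3 → queue [7, 6, 5, 2, 4, 17, 15, 13, 12, 11, 10, 3]
Visit 7 → queue [6, 5, 2, 4, 17, 15, 13, 12, 11, 10, 3]
Visit 6 → queue [5, 2, 4, 17, 15, 13, 12, 11, 10, 3]
Visit 5 → queue [2, 4, 17, 15, 13, 12, 11, 10, 3]
Visit 2 → queue [4, 17, 15, 13, 12, 11, 10, 3]
Visit 4; enqueue 16 → queue [17, 15, 13, 12, 11, 10, 3, 16]
Visit 17 → queue [15, 13, 12, 11, 10, 3, 16]
Visit 15 → queue [13, 12, 11, 10, 3, 16]
Visit 13 → queue [12, 11, 10, 3, 16]
Visit 12 → queue [11, 10, 3, 16]
Visit 11 → queue [10, 3, 16]
Visit 10; enqueue 9 → queue [3, 16, 9]
Visit 3 → queue [16, 9]
Visit 16 → queue [9]
Visit 9 → queue []

Visit order: 1, 14, 8, 7, 6, 5, 2, 4, 17, 15, 13, 12, 11, 10, 3, 16, 9

10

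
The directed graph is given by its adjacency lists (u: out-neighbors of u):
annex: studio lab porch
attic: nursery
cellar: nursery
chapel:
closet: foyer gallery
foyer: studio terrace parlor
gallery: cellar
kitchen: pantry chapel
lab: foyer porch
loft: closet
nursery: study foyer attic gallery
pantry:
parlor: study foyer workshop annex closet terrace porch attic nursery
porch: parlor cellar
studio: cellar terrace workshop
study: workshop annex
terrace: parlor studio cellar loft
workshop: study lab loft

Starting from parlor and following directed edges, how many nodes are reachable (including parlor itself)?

BFS from parlor visits: parlor, study, foyer, workshop, annex, closet, terrace, porch, attic, nursery, studio, lab, loft, gallery, cellar
Reachable nodes: 15 of 18 total.

15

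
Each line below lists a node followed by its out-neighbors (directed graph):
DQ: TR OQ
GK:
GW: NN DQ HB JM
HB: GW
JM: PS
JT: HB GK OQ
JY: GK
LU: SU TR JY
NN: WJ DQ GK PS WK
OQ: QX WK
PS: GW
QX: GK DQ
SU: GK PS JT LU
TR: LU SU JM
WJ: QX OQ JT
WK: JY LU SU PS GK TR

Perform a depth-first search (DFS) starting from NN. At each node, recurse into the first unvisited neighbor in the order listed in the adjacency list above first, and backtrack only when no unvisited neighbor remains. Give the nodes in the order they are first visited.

Visit NN
NN → WJ
WJ → QX
QX → GK
QX → DQ
DQ → TR
TR → LU
LU → SU
SU → PS
PS → GW
GW → HB
GW → JM
SU → JT
JT → OQ
OQ → WK
WK → JY

NN -> WJ -> QX -> GK -> DQ -> TR -> LU -> SU -> PS -> GW -> HB -> JM -> JT -> OQ -> WK -> JY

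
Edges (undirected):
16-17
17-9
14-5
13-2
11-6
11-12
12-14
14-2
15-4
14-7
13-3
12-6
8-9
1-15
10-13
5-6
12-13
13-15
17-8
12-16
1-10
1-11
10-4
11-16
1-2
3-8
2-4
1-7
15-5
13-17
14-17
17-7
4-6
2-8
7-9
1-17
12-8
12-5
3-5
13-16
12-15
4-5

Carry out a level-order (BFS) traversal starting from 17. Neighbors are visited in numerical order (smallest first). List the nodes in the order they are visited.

17, 1, 7, 8, 9, 13, 14, 16, 2, 10, 11, 15, 3, 12, 5, 4, 6

Visit 17; enqueue 1, 7, 8, 9, 13, 14, 16 → queue [1, 7, 8, 9, 13, 14, 16]
Visit 1; enqueue 2, 10, 11, 15 → queue [7, 8, 9, 13, 14, 16, 2, 10, 11, 15]
Visit 7 → queue [8, 9, 13, 14, 16, 2, 10, 11, 15]
Visit 8; enqueue 3, 12 → queue [9, 13, 14, 16, 2, 10, 11, 15, 3, 12]
Visit 9 → queue [13, 14, 16, 2, 10, 11, 15, 3, 12]
Visit 13 → queue [14, 16, 2, 10, 11, 15, 3, 12]
Visit 14; enqueue 5 → queue [16, 2, 10, 11, 15, 3, 12, 5]
Visit 16 → queue [2, 10, 11, 15, 3, 12, 5]
Visit 2; enqueue 4 → queue [10, 11, 15, 3, 12, 5, 4]
Visit 10 → queue [11, 15, 3, 12, 5, 4]
Visit 11; enqueue 6 → queue [15, 3, 12, 5, 4, 6]
Visit 15 → queue [3, 12, 5, 4, 6]
Visit 3 → queue [12, 5, 4, 6]
Visit 12 → queue [5, 4, 6]
Visit 5 → queue [4, 6]
Visit 4 → queue [6]
Visit 6 → queue []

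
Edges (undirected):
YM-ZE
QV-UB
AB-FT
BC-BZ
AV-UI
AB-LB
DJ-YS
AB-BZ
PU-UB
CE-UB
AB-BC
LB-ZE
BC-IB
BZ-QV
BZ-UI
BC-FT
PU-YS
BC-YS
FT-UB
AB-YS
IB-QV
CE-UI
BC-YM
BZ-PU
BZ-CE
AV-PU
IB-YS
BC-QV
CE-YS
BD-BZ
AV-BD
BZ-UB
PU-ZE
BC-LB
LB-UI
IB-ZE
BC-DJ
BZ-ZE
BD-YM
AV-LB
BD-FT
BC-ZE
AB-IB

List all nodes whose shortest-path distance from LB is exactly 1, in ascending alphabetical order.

AB, AV, BC, UI, ZE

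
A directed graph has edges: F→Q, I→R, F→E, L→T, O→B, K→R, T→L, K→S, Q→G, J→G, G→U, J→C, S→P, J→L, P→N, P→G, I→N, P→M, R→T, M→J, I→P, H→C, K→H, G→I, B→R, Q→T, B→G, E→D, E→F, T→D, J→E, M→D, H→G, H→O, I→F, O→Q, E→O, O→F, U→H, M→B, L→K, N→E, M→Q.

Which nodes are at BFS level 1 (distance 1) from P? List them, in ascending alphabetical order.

Level 0: P
Level 1: G, M, N
Level 2: B, D, E, I, J, Q, U
Level 3: C, F, H, L, O, R, T
Level 4: K
Level 5: S

G, M, N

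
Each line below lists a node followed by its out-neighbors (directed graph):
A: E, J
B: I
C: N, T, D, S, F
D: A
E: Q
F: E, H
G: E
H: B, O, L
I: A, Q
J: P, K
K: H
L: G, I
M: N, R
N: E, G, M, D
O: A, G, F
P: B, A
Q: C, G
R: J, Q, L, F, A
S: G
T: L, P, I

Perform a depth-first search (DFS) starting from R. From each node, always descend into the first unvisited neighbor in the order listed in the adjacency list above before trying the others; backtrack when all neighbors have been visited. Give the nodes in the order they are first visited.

R -> J -> P -> B -> I -> A -> E -> Q -> C -> N -> G -> M -> D -> T -> L -> S -> F -> H -> O -> K

Visit R
R → J
J → P
P → B
B → I
I → A
A → E
E → Q
Q → C
C → N
N → G
N → M
N → D
C → T
T → L
C → S
C → F
F → H
H → O
J → K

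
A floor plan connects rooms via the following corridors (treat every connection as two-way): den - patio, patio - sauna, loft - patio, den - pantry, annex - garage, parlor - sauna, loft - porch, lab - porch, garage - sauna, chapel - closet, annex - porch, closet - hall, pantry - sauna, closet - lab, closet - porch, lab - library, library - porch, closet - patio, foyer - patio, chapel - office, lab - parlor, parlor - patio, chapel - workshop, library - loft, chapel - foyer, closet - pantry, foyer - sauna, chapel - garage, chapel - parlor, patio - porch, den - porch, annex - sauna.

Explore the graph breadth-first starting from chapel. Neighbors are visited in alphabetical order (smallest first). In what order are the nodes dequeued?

Visit chapel; enqueue closet, foyer, garage, office, parlor, workshop → queue [closet, foyer, garage, office, parlor, workshop]
Visit closet; enqueue hall, lab, pantry, patio, porch → queue [foyer, garage, office, parlor, workshop, hall, lab, pantry, patio, porch]
Visit foyer; enqueue sauna → queue [garage, office, parlor, workshop, hall, lab, pantry, patio, porch, sauna]
Visit garage; enqueue annex → queue [office, parlor, workshop, hall, lab, pantry, patio, porch, sauna, annex]
Visit office → queue [parlor, workshop, hall, lab, pantry, patio, porch, sauna, annex]
Visit parlor → queue [workshop, hall, lab, pantry, patio, porch, sauna, annex]
Visit workshop → queue [hall, lab, pantry, patio, porch, sauna, annex]
Visit hall → queue [lab, pantry, patio, porch, sauna, annex]
Visit lab; enqueue library → queue [pantry, patio, porch, sauna, annex, library]
Visit pantry; enqueue den → queue [patio, porch, sauna, annex, library, den]
Visit patio; enqueue loft → queue [porch, sauna, annex, library, den, loft]
Visit porch → queue [sauna, annex, library, den, loft]
Visit sauna → queue [annex, library, den, loft]
Visit annex → queue [library, den, loft]
Visit library → queue [den, loft]
Visit den → queue [loft]
Visit loft → queue []

chapel -> closet -> foyer -> garage -> office -> parlor -> workshop -> hall -> lab -> pantry -> patio -> porch -> sauna -> annex -> library -> den -> loft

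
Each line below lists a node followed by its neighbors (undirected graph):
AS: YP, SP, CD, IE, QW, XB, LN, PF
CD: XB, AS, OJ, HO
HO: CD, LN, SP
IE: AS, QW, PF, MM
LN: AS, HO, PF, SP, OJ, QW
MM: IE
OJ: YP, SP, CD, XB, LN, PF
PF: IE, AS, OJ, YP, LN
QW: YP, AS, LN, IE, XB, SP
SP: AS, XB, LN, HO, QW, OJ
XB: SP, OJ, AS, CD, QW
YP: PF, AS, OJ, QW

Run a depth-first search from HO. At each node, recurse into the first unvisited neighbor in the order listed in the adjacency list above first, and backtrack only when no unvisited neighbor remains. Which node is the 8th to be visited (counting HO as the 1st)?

Visit HO
HO → CD
CD → XB
XB → SP
SP → AS
AS → YP
YP → PF
PF → IE
IE → QW
QW → LN
LN → OJ
IE → MM

Visit order: HO, CD, XB, SP, AS, YP, PF, IE, QW, LN, OJ, MM

IE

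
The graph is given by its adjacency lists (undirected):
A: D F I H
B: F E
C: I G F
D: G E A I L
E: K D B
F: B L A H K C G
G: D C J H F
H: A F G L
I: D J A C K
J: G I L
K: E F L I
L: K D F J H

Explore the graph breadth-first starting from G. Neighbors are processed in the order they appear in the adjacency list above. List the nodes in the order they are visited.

G D C J H F E A I L B K

Visit G; enqueue D, C, J, H, F → queue [D, C, J, H, F]
Visit D; enqueue E, A, I, L → queue [C, J, H, F, E, A, I, L]
Visit C → queue [J, H, F, E, A, I, L]
Visit J → queue [H, F, E, A, I, L]
Visit H → queue [F, E, A, I, L]
Visit F; enqueue B, K → queue [E, A, I, L, B, K]
Visit E → queue [A, I, L, B, K]
Visit A → queue [I, L, B, K]
Visit I → queue [L, B, K]
Visit L → queue [B, K]
Visit B → queue [K]
Visit K → queue []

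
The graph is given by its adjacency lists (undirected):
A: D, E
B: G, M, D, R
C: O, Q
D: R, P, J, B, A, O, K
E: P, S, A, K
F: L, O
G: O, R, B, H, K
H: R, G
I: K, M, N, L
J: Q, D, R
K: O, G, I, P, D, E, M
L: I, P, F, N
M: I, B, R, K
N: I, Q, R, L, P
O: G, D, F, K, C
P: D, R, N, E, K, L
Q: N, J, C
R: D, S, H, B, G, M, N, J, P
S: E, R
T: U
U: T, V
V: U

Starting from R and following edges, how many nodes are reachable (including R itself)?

BFS from R visits: R, D, S, H, B, G, M, N, J, P, A, O, K, E, I, Q, L, F, C
Reachable nodes: 19 of 22 total.

19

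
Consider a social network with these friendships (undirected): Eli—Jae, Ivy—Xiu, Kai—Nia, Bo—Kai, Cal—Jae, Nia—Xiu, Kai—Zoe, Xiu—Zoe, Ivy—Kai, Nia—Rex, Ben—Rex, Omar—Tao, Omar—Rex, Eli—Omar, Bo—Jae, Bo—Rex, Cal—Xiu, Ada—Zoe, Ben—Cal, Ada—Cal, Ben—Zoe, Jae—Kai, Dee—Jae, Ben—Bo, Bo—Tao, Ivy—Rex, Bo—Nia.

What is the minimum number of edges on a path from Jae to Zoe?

Level 0: Jae
Level 1: Bo, Cal, Dee, Eli, Kai
Level 2: Ada, Ben, Ivy, Nia, Omar, Rex, Tao, Xiu, Zoe
Zoe first appears at level 2.

2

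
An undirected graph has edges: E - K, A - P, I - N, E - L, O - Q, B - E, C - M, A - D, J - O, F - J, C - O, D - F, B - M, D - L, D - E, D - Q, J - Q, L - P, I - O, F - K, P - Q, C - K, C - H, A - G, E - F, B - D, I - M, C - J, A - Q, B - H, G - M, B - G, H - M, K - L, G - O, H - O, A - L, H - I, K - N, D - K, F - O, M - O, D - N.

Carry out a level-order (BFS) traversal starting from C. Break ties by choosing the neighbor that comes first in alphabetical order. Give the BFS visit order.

C -> H -> J -> K -> M -> O -> B -> I -> F -> Q -> D -> E -> L -> N -> G -> A -> P

Visit C; enqueue H, J, K, M, O → queue [H, J, K, M, O]
Visit H; enqueue B, I → queue [J, K, M, O, B, I]
Visit J; enqueue F, Q → queue [K, M, O, B, I, F, Q]
Visit K; enqueue D, E, L, N → queue [M, O, B, I, F, Q, D, E, L, N]
Visit M; enqueue G → queue [O, B, I, F, Q, D, E, L, N, G]
Visit O → queue [B, I, F, Q, D, E, L, N, G]
Visit B → queue [I, F, Q, D, E, L, N, G]
Visit I → queue [F, Q, D, E, L, N, G]
Visit F → queue [Q, D, E, L, N, G]
Visit Q; enqueue A, P → queue [D, E, L, N, G, A, P]
Visit D → queue [E, L, N, G, A, P]
Visit E → queue [L, N, G, A, P]
Visit L → queue [N, G, A, P]
Visit N → queue [G, A, P]
Visit G → queue [A, P]
Visit A → queue [P]
Visit P → queue []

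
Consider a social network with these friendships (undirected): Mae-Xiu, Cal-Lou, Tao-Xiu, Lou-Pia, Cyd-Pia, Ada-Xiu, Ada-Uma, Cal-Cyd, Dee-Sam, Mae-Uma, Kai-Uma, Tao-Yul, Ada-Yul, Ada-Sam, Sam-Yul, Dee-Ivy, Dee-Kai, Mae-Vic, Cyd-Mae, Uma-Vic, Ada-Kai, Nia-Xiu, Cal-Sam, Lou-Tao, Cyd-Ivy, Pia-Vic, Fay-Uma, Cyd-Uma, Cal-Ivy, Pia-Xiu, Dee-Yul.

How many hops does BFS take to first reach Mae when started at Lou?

3

Level 0: Lou
Level 1: Cal, Pia, Tao
Level 2: Cyd, Ivy, Sam, Vic, Xiu, Yul
Level 3: Ada, Dee, Mae, Nia, Uma
Level 4: Fay, Kai
Mae first appears at level 3.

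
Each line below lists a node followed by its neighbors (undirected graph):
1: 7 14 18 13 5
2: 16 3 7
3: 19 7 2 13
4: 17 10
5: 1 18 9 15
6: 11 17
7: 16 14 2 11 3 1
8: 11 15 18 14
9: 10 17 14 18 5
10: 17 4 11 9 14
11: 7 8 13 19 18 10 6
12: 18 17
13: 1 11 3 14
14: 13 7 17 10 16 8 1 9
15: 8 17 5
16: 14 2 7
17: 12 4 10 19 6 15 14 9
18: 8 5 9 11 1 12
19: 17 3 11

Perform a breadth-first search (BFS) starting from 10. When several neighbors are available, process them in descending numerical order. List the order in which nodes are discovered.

Visit 10; enqueue 17, 14, 11, 9, 4 → queue [17, 14, 11, 9, 4]
Visit 17; enqueue 19, 15, 12, 6 → queue [14, 11, 9, 4, 19, 15, 12, 6]
Visit 14; enqueue 16, 13, 8, 7, 1 → queue [11, 9, 4, 19, 15, 12, 6, 16, 13, 8, 7, 1]
Visit 11; enqueue 18 → queue [9, 4, 19, 15, 12, 6, 16, 13, 8, 7, 1, 18]
Visit 9; enqueue 5 → queue [4, 19, 15, 12, 6, 16, 13, 8, 7, 1, 18, 5]
Visit 4 → queue [19, 15, 12, 6, 16, 13, 8, 7, 1, 18, 5]
Visit 19; enqueue 3 → queue [15, 12, 6, 16, 13, 8, 7, 1, 18, 5, 3]
Visit 15 → queue [12, 6, 16, 13, 8, 7, 1, 18, 5, 3]
Visit 12 → queue [6, 16, 13, 8, 7, 1, 18, 5, 3]
Visit 6 → queue [16, 13, 8, 7, 1, 18, 5, 3]
Visit 16; enqueue 2 → queue [13, 8, 7, 1, 18, 5, 3, 2]
Visit 13 → queue [8, 7, 1, 18, 5, 3, 2]
Visit 8 → queue [7, 1, 18, 5, 3, 2]
Visit 7 → queue [1, 18, 5, 3, 2]
Visit 1 → queue [18, 5, 3, 2]
Visit 18 → queue [5, 3, 2]
Visit 5 → queue [3, 2]
Visit 3 → queue [2]
Visit 2 → queue []

10 → 17 → 14 → 11 → 9 → 4 → 19 → 15 → 12 → 6 → 16 → 13 → 8 → 7 → 1 → 18 → 5 → 3 → 2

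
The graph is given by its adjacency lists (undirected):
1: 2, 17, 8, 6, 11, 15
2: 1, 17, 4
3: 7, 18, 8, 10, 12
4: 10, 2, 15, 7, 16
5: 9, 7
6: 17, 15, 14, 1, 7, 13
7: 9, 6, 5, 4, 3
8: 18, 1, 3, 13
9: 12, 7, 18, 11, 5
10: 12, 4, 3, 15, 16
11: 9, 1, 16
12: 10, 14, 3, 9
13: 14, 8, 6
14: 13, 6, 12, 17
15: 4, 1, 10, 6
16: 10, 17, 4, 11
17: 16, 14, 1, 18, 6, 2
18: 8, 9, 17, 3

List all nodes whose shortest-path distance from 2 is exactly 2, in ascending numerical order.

6, 7, 8, 10, 11, 14, 15, 16, 18

Level 0: 2
Level 1: 1, 4, 17
Level 2: 6, 7, 8, 10, 11, 14, 15, 16, 18
Level 3: 3, 5, 9, 12, 13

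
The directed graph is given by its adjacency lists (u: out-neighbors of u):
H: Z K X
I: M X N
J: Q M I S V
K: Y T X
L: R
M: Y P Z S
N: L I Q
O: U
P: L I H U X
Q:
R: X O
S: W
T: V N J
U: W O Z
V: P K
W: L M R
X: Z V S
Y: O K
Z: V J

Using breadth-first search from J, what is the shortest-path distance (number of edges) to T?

Level 0: J
Level 1: I, M, Q, S, V
Level 2: K, N, P, W, X, Y, Z
Level 3: H, L, O, R, T, U
T first appears at level 3.

3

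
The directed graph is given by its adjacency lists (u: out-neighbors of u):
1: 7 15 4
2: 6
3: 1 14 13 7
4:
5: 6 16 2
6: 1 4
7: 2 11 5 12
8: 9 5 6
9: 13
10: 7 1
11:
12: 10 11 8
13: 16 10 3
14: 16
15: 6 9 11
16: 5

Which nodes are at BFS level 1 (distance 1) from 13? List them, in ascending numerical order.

Level 0: 13
Level 1: 3, 10, 16
Level 2: 1, 5, 7, 14
Level 3: 2, 4, 6, 11, 12, 15
Level 4: 8, 9

3, 10, 16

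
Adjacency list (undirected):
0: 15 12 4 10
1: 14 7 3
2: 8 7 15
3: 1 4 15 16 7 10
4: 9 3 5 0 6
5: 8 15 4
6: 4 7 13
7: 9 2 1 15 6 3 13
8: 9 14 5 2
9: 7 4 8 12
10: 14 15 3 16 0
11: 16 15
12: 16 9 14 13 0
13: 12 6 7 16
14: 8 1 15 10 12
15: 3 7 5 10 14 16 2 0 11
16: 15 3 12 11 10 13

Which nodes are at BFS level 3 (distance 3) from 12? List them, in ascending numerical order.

2, 5

Level 0: 12
Level 1: 0, 9, 13, 14, 16
Level 2: 1, 3, 4, 6, 7, 8, 10, 11, 15
Level 3: 2, 5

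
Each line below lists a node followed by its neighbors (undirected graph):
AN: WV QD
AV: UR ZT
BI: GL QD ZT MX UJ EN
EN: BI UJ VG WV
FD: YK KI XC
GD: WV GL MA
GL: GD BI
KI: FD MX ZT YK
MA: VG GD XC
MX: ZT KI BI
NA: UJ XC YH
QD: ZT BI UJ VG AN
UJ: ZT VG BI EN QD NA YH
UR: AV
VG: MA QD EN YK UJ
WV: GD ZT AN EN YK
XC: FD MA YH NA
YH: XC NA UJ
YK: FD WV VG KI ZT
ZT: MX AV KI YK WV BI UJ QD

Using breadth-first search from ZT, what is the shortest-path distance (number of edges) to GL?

2

Level 0: ZT
Level 1: AV, BI, KI, MX, QD, UJ, WV, YK
Level 2: AN, EN, FD, GD, GL, NA, UR, VG, YH
Level 3: MA, XC
GL first appears at level 2.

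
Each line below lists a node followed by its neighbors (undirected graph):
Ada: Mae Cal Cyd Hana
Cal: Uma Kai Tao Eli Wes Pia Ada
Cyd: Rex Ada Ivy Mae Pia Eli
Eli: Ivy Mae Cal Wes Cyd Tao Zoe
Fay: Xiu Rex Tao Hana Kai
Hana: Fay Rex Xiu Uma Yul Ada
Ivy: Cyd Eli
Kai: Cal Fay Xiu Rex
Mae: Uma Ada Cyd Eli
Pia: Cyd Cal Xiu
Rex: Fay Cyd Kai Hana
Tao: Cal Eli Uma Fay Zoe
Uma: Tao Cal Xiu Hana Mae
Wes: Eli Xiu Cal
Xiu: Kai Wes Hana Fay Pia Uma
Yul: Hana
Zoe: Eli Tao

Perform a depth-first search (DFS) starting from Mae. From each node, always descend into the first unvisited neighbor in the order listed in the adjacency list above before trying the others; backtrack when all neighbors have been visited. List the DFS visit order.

Visit Mae
Mae → Uma
Uma → Tao
Tao → Cal
Cal → Kai
Kai → Fay
Fay → Xiu
Xiu → Wes
Wes → Eli
Eli → Ivy
Ivy → Cyd
Cyd → Rex
Rex → Hana
Hana → Yul
Hana → Ada
Cyd → Pia
Eli → Zoe

Mae → Uma → Tao → Cal → Kai → Fay → Xiu → Wes → Eli → Ivy → Cyd → Rex → Hana → Yul → Ada → Pia → Zoe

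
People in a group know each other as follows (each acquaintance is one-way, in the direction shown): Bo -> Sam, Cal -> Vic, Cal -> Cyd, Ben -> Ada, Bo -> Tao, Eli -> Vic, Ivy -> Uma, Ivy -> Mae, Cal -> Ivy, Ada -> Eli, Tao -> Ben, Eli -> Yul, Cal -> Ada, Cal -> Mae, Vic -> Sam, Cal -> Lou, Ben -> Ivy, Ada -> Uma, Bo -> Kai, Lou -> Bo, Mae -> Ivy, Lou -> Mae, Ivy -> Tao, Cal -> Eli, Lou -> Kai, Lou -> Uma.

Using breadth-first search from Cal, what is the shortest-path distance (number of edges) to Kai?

2

Level 0: Cal
Level 1: Ada, Cyd, Eli, Ivy, Lou, Mae, Vic
Level 2: Bo, Kai, Sam, Tao, Uma, Yul
Level 3: Ben
Kai first appears at level 2.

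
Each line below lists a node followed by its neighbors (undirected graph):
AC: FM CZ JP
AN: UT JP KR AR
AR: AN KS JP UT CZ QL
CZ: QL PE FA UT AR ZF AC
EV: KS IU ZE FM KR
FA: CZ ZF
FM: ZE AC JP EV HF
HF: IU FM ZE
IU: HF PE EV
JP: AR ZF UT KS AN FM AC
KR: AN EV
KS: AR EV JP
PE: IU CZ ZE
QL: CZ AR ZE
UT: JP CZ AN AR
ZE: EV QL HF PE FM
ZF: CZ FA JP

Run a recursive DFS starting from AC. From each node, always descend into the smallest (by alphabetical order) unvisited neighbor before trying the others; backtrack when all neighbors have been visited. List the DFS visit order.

AC -> CZ -> AR -> AN -> JP -> FM -> EV -> IU -> HF -> ZE -> PE -> QL -> KR -> KS -> UT -> ZF -> FA

Visit AC
AC → CZ
CZ → AR
AR → AN
AN → JP
JP → FM
FM → EV
EV → IU
IU → HF
HF → ZE
ZE → PE
ZE → QL
EV → KR
EV → KS
JP → UT
JP → ZF
ZF → FA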